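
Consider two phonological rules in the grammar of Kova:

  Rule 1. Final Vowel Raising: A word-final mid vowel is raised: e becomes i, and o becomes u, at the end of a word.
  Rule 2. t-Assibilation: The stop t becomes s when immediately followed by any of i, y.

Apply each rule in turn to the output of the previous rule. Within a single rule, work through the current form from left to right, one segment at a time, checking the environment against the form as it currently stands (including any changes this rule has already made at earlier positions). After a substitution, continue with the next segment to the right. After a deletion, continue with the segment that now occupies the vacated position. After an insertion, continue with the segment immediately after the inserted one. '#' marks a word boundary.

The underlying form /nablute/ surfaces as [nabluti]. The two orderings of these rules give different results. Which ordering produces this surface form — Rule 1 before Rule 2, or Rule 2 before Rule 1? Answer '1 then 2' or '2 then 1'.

Order 1 then 2:
  1 Final Vowel Raising: [nablute] → [nabluti]
  2 t-Assibilation: [nabluti] → [nablusi]
  result: [nablusi]
Order 2 then 1:
  2 t-Assibilation: no change — [nablute]
  1 Final Vowel Raising: [nablute] → [nabluti]
  result: [nabluti]

2 then 1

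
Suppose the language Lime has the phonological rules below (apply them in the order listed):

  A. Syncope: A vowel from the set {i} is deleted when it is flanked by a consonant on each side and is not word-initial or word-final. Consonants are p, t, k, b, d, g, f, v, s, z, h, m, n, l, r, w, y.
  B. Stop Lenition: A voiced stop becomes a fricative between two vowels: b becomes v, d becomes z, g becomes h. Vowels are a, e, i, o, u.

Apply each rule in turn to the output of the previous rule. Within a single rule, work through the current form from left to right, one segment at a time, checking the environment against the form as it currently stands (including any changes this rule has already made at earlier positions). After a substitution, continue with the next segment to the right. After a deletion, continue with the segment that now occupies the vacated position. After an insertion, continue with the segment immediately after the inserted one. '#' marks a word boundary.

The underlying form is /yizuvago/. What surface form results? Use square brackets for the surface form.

[yzuvaho]

A Syncope: [yizuvago] → [yzuvago]
B Stop Lenition: [yzuvago] → [yzuvaho]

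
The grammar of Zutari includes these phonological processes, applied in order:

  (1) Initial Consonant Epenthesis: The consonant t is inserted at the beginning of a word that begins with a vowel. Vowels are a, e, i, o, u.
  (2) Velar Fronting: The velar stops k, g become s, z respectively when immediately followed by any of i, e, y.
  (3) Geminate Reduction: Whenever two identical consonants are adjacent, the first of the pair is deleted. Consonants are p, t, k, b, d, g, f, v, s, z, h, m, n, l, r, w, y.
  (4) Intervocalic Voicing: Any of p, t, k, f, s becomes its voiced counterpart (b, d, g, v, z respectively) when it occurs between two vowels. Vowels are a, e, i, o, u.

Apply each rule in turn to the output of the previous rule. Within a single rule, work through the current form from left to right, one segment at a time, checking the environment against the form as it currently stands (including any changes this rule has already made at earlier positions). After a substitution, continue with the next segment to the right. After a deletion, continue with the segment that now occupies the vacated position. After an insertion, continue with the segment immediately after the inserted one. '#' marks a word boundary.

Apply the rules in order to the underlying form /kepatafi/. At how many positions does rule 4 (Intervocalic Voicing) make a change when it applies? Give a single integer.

(1) Initial Consonant Epenthesis: no change — [kepatafi]
(2) Velar Fronting: [kepatafi] → [sepatafi]
(3) Geminate Reduction: no change — [sepatafi]
(4) Intervocalic Voicing: [sepatafi] → [sebadavi]
Rule 4 changed 3 position(s).

3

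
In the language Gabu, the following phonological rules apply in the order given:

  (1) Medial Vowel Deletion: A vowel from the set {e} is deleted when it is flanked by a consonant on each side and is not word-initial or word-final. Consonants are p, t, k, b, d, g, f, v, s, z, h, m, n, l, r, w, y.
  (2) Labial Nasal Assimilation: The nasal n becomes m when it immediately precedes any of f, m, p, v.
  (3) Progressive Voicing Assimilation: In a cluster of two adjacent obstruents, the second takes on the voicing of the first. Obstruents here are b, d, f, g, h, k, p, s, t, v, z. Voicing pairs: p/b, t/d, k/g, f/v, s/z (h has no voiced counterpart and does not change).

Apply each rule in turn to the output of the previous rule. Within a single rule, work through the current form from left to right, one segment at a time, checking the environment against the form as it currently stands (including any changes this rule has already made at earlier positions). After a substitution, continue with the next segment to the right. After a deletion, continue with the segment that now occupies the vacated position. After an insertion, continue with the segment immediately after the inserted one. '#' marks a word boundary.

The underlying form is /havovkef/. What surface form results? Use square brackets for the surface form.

(1) Medial Vowel Deletion: [havovkef] → [havovkf]
(2) Labial Nasal Assimilation: no change — [havovkf]
(3) Progressive Voicing Assimilation: [havovkf] → [havovgv]

[havovgv]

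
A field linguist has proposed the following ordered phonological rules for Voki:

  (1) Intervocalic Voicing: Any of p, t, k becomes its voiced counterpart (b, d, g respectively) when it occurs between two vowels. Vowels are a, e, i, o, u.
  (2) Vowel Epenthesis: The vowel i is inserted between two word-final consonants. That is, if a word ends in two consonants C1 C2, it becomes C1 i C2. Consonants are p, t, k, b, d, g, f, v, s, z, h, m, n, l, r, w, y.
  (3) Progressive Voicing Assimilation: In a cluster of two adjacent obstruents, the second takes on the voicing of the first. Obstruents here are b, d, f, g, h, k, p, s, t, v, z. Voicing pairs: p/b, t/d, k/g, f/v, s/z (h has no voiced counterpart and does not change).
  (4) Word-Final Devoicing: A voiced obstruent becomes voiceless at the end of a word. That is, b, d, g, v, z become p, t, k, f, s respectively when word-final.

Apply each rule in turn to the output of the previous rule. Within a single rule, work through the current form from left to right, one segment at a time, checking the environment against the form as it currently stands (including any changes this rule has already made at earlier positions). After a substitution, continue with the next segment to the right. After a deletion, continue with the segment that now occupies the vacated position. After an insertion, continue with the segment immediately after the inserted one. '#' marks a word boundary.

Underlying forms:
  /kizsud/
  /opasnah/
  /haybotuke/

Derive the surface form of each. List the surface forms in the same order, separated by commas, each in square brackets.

/kizsud/:
  (1) Intervocalic Voicing: no change — [kizsud]
  (2) Vowel Epenthesis: no change — [kizsud]
  (3) Progressive Voicing Assimilation: [kizsud] → [kizzud]
  (4) Word-Final Devoicing: [kizzud] → [kizzut]
/opasnah/:
  (1) Intervocalic Voicing: [opasnah] → [obasnah]
  (2) Vowel Epenthesis: no change — [obasnah]
  (3) Progressive Voicing Assimilation: no change — [obasnah]
  (4) Word-Final Devoicing: no change — [obasnah]
/haybotuke/:
  (1) Intervocalic Voicing: [haybotuke] → [hayboduge]
  (2) Vowel Epenthesis: no change — [hayboduge]
  (3) Progressive Voicing Assimilation: no change — [hayboduge]
  (4) Word-Final Devoicing: no change — [hayboduge]

[kizzut], [obasnah], [hayboduge]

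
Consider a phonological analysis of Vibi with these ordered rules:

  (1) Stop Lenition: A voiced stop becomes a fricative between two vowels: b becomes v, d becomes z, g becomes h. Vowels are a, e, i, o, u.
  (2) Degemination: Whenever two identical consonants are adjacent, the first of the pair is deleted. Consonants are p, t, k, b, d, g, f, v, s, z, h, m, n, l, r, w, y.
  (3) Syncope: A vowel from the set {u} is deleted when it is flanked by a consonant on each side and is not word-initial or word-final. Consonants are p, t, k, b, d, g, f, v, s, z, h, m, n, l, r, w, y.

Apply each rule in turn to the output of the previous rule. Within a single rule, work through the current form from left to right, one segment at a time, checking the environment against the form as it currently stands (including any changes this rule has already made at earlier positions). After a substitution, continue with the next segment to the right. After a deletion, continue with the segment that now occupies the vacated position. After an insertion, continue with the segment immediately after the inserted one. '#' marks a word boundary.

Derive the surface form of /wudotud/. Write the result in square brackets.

(1) Stop Lenition: [wudotud] → [wuzotud]
(2) Degemination: no change — [wuzotud]
(3) Syncope: [wuzotud] → [wzotd]

[wzotd]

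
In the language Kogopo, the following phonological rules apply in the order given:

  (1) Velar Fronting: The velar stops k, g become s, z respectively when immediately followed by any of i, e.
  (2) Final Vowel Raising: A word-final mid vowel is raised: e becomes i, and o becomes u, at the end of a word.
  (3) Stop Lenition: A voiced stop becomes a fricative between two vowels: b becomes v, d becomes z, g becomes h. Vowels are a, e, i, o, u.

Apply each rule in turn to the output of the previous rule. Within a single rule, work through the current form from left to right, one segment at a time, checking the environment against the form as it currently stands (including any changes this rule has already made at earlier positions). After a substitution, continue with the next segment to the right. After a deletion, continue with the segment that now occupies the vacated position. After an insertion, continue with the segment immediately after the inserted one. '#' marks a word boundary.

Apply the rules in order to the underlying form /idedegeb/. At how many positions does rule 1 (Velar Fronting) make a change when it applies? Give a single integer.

1

(1) Velar Fronting: [idedegeb] → [idedezeb]
(2) Final Vowel Raising: no change — [idedezeb]
(3) Stop Lenition: [idedezeb] → [izezezeb]
Rule 1 changed 1 position(s).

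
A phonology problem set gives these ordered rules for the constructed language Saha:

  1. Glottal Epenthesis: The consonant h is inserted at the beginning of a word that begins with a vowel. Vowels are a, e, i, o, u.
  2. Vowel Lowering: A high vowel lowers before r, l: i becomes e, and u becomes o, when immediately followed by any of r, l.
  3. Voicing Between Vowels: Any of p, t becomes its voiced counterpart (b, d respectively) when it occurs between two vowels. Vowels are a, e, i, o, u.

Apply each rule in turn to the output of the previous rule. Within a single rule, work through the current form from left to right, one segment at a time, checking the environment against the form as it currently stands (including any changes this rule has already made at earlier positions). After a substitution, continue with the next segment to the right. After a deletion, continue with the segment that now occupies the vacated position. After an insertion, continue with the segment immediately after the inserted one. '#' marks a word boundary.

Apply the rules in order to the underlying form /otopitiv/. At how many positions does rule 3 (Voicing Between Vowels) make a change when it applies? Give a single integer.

3

1 Glottal Epenthesis: [otopitiv] → [hotopitiv]
2 Vowel Lowering: no change — [hotopitiv]
3 Voicing Between Vowels: [hotopitiv] → [hodobidiv]
Rule 3 changed 3 position(s).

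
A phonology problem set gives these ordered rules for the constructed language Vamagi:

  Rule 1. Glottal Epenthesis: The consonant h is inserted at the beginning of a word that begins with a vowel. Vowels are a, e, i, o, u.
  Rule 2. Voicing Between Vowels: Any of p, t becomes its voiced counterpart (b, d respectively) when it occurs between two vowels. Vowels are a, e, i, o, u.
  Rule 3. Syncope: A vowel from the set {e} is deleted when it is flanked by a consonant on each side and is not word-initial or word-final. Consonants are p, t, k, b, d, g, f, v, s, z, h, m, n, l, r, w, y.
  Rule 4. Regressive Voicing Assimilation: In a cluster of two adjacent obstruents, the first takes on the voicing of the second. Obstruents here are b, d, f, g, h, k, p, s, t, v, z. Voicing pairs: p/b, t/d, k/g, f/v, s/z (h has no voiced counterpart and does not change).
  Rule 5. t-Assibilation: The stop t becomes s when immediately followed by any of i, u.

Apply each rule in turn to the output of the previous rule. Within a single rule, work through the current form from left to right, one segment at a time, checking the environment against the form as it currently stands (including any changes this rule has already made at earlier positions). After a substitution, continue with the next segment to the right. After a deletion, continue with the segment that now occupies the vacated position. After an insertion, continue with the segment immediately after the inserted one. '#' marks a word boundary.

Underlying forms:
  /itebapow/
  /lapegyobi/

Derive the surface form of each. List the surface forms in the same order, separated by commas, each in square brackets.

/itebapow/:
  Rule 1 Glottal Epenthesis: [itebapow] → [hitebapow]
  Rule 2 Voicing Between Vowels: [hitebapow] → [hidebabow]
  Rule 3 Syncope: [hidebabow] → [hidbabow]
  Rule 4 Regressive Voicing Assimilation: no change — [hidbabow]
  Rule 5 t-Assibilation: no change — [hidbabow]
/lapegyobi/:
  Rule 1 Glottal Epenthesis: no change — [lapegyobi]
  Rule 2 Voicing Between Vowels: [lapegyobi] → [labegyobi]
  Rule 3 Syncope: [labegyobi] → [labgyobi]
  Rule 4 Regressive Voicing Assimilation: no change — [labgyobi]
  Rule 5 t-Assibilation: no change — [labgyobi]

[hidbabow], [labgyobi]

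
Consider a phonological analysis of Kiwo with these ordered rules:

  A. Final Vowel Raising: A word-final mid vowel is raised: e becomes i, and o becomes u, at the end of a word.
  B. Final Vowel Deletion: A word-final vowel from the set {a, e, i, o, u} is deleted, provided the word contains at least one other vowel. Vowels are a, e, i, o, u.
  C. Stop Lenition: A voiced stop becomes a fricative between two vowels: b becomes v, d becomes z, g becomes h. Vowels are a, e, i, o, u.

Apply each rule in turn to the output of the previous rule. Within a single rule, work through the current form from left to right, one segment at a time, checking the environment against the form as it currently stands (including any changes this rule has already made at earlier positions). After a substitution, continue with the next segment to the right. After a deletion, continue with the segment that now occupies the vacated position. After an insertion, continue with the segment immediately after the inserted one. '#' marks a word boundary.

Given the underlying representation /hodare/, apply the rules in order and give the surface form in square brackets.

A Final Vowel Raising: [hodare] → [hodari]
B Final Vowel Deletion: [hodari] → [hodar]
C Stop Lenition: [hodar] → [hozar]

[hozar]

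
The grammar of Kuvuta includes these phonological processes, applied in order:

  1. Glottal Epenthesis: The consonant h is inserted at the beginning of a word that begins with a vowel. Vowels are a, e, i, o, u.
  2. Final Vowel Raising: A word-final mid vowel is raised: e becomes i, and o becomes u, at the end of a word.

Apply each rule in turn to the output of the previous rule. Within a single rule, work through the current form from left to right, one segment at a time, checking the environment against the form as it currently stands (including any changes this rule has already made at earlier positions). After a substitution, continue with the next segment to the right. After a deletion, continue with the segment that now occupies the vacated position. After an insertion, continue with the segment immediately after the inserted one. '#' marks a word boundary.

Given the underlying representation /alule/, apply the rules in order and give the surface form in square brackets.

1 Glottal Epenthesis: [alule] → [halule]
2 Final Vowel Raising: [halule] → [haluli]

[haluli]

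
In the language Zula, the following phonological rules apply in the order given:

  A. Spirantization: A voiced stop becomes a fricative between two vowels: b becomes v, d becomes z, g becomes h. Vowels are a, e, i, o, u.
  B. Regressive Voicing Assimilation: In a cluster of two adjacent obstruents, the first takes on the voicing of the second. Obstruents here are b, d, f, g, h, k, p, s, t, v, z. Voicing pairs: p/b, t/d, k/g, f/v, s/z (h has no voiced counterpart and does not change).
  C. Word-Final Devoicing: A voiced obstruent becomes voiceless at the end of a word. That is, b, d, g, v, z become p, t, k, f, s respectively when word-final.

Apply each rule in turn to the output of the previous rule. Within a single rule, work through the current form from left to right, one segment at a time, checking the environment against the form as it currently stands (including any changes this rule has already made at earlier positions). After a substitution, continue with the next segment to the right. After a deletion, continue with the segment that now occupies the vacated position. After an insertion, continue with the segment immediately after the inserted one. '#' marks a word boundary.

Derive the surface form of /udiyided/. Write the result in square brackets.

A Spirantization: [udiyided] → [uziyized]
B Regressive Voicing Assimilation: no change — [uziyized]
C Word-Final Devoicing: [uziyized] → [uziyizet]

[uziyizet]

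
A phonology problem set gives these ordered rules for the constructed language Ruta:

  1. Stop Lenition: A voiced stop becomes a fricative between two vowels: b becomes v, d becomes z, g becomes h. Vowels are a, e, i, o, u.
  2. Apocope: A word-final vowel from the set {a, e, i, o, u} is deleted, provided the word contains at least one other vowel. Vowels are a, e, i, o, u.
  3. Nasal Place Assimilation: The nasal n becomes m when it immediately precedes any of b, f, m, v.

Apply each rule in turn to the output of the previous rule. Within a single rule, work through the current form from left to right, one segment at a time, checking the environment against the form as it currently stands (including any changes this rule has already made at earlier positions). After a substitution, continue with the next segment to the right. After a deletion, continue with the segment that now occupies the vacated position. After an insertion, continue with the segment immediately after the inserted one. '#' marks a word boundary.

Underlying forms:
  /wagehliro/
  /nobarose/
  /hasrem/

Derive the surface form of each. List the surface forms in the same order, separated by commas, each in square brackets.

/wagehliro/:
  1 Stop Lenition: [wagehliro] → [wahehliro]
  2 Apocope: [wahehliro] → [wahehlir]
  3 Nasal Place Assimilation: no change — [wahehlir]
/nobarose/:
  1 Stop Lenition: [nobarose] → [novarose]
  2 Apocope: [novarose] → [novaros]
  3 Nasal Place Assimilation: no change — [novaros]
/hasrem/:
  1 Stop Lenition: no change — [hasrem]
  2 Apocope: no change — [hasrem]
  3 Nasal Place Assimilation: no change — [hasrem]

[wahehlir], [novaros], [hasrem]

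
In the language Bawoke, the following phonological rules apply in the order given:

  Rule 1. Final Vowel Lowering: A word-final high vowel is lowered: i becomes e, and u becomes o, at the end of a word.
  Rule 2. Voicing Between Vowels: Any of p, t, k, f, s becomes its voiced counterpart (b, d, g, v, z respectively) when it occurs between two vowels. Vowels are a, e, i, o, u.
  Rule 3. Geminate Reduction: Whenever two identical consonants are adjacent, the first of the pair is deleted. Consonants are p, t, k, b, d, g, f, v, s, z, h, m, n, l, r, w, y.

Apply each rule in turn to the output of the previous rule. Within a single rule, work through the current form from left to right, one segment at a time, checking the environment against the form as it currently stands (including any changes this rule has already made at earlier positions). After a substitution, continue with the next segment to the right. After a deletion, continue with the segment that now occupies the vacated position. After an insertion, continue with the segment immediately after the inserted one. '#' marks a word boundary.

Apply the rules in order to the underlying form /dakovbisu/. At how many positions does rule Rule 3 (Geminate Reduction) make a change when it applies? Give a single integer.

0

Rule 1 Final Vowel Lowering: [dakovbisu] → [dakovbiso]
Rule 2 Voicing Between Vowels: [dakovbiso] → [dagovbizo]
Rule 3 Geminate Reduction: no change — [dagovbizo]
Rule Rule 3 changed 0 position(s).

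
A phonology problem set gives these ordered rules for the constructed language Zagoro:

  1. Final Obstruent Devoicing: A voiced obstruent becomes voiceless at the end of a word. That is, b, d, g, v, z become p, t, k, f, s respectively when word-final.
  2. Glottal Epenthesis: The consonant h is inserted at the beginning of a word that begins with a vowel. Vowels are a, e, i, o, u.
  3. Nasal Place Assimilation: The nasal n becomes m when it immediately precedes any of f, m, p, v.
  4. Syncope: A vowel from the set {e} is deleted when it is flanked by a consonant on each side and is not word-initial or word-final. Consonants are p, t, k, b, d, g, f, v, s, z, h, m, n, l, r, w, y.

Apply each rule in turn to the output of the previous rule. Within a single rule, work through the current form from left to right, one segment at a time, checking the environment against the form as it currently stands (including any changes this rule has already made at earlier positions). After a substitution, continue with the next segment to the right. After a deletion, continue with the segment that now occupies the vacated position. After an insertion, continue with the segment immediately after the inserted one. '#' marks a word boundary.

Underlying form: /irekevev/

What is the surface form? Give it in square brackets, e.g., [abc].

[hirkvf]

1 Final Obstruent Devoicing: [irekevev] → [irekevef]
2 Glottal Epenthesis: [irekevef] → [hirekevef]
3 Nasal Place Assimilation: no change — [hirekevef]
4 Syncope: [hirekevef] → [hirkvf]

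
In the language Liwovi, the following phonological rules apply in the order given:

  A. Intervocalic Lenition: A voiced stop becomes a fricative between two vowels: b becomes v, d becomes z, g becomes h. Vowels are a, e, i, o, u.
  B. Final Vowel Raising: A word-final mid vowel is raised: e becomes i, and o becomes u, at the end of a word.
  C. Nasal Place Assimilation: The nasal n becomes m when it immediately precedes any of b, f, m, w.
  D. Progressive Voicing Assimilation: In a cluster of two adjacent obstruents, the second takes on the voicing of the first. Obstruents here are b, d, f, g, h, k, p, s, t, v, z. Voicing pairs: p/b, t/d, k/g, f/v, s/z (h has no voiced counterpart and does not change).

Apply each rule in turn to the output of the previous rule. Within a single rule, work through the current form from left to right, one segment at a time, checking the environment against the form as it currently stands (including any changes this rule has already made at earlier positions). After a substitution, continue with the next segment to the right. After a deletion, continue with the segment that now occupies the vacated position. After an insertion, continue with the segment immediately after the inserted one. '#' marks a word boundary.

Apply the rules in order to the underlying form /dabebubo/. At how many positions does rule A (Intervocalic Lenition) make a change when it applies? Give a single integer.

3

A Intervocalic Lenition: [dabebubo] → [davevuvo]
B Final Vowel Raising: [davevuvo] → [davevuvu]
C Nasal Place Assimilation: no change — [davevuvu]
D Progressive Voicing Assimilation: no change — [davevuvu]
Rule A changed 3 position(s).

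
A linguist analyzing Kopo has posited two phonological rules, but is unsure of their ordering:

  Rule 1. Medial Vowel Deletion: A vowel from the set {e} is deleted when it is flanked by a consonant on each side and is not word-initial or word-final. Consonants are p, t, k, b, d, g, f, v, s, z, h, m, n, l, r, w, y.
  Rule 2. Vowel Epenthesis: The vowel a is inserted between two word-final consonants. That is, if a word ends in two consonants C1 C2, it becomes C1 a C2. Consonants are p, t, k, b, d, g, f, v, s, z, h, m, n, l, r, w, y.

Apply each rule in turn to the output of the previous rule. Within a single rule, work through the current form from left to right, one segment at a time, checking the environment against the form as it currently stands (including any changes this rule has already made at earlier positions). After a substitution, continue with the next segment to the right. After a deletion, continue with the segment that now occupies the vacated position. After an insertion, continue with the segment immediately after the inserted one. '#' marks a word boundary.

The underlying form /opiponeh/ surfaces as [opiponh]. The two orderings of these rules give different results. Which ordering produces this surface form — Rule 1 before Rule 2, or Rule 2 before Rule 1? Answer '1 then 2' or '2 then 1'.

Order 1 then 2:
  1 Medial Vowel Deletion: [opiponeh] → [opiponh]
  2 Vowel Epenthesis: [opiponh] → [opiponah]
  result: [opiponah]
Order 2 then 1:
  2 Vowel Epenthesis: no change — [opiponeh]
  1 Medial Vowel Deletion: [opiponeh] → [opiponh]
  result: [opiponh]

2 then 1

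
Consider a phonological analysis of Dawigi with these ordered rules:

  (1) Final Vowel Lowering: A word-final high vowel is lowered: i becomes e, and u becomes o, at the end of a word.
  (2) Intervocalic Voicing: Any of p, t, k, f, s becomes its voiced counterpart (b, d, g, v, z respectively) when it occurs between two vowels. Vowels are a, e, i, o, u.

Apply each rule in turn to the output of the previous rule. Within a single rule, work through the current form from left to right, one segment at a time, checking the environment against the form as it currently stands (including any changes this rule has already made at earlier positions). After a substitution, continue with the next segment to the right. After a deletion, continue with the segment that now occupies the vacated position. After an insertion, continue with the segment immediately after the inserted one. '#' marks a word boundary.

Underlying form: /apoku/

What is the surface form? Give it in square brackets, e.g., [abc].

[abogo]

(1) Final Vowel Lowering: [apoku] → [apoko]
(2) Intervocalic Voicing: [apoko] → [abogo]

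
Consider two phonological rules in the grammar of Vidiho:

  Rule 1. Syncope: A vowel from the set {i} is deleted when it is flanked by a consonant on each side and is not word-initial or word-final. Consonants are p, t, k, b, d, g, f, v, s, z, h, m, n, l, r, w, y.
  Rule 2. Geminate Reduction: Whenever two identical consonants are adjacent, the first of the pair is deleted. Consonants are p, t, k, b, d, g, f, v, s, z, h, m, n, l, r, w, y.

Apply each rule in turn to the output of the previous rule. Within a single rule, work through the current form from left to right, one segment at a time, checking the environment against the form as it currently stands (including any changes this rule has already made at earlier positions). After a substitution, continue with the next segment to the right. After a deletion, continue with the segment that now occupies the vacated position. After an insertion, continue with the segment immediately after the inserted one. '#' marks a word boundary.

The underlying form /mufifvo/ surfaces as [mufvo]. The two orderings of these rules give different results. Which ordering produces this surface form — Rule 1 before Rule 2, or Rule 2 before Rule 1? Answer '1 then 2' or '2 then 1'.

1 then 2

Order 1 then 2:
  1 Syncope: [mufifvo] → [muffvo]
  2 Geminate Reduction: [muffvo] → [mufvo]
  result: [mufvo]
Order 2 then 1:
  2 Geminate Reduction: no change — [mufifvo]
  1 Syncope: [mufifvo] → [muffvo]
  result: [muffvo]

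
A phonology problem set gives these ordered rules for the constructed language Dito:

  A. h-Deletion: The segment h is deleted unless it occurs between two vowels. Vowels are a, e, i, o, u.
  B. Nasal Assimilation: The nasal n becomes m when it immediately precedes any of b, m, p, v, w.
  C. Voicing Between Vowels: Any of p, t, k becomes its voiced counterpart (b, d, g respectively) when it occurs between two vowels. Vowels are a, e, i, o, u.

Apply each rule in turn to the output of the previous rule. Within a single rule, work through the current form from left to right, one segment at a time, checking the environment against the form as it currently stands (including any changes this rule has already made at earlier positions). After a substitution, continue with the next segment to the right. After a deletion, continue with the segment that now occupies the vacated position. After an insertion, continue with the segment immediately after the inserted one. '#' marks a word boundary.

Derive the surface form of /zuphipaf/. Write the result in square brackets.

A h-Deletion: [zuphipaf] → [zupipaf]
B Nasal Assimilation: no change — [zupipaf]
C Voicing Between Vowels: [zupipaf] → [zubibaf]

[zubibaf]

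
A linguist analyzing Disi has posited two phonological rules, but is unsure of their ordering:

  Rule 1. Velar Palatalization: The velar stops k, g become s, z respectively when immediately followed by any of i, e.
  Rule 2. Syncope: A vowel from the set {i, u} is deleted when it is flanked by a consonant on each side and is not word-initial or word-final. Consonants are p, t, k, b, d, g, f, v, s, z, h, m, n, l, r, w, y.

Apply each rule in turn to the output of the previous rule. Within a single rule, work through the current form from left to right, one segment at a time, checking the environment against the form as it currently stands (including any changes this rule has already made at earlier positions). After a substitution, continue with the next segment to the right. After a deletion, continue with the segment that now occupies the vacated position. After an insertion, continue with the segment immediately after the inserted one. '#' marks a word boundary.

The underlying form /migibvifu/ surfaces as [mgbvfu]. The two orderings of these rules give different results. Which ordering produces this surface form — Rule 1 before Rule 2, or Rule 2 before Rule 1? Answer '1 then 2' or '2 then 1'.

Order 1 then 2:
  1 Velar Palatalization: [migibvifu] → [mizibvifu]
  2 Syncope: [mizibvifu] → [mzbvfu]
  result: [mzbvfu]
Order 2 then 1:
  2 Syncope: [migibvifu] → [mgbvfu]
  1 Velar Palatalization: no change — [mgbvfu]
  result: [mgbvfu]

2 then 1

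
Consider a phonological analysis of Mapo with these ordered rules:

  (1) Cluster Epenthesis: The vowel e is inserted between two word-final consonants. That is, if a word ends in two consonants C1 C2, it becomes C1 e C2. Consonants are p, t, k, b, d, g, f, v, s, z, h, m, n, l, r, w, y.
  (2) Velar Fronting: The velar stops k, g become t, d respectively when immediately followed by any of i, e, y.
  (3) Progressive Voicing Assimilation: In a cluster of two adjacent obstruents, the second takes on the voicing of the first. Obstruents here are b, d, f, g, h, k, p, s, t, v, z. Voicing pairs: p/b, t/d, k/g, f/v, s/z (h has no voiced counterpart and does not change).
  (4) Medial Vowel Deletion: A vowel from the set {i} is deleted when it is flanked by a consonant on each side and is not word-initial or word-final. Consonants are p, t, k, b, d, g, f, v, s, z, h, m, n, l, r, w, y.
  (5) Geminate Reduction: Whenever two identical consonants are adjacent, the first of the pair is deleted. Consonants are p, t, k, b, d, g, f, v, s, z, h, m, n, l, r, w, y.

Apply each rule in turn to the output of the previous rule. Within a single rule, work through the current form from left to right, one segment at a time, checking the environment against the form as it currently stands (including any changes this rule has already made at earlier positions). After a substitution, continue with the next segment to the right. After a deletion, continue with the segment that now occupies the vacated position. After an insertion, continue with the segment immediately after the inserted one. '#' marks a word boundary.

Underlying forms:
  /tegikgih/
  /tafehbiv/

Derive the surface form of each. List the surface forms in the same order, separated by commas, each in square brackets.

/tegikgih/:
  (1) Cluster Epenthesis: no change — [tegikgih]
  (2) Velar Fronting: [tegikgih] → [tedikdih]
  (3) Progressive Voicing Assimilation: [tedikdih] → [tediktih]
  (4) Medial Vowel Deletion: [tediktih] → [tedkth]
  (5) Geminate Reduction: no change — [tedkth]
/tafehbiv/:
  (1) Cluster Epenthesis: no change — [tafehbiv]
  (2) Velar Fronting: no change — [tafehbiv]
  (3) Progressive Voicing Assimilation: [tafehbiv] → [tafehpiv]
  (4) Medial Vowel Deletion: [tafehpiv] → [tafehpv]
  (5) Geminate Reduction: no change — [tafehpv]

[tedkth], [tafehpv]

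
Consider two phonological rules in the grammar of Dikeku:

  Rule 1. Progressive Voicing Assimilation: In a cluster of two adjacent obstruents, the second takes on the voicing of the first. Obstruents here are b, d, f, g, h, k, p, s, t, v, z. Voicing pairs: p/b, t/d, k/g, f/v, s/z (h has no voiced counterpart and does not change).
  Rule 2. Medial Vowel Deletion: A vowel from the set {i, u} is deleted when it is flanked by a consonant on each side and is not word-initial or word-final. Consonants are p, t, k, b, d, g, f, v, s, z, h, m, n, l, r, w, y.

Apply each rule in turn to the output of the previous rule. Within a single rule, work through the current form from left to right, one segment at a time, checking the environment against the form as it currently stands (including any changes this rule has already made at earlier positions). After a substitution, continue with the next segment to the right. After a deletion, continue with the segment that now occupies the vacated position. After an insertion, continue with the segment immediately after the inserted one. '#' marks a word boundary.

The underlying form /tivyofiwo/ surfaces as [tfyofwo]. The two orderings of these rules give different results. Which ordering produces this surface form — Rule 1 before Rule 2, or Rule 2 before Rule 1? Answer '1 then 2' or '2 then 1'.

Order 1 then 2:
  1 Progressive Voicing Assimilation: no change — [tivyofiwo]
  2 Medial Vowel Deletion: [tivyofiwo] → [tvyofwo]
  result: [tvyofwo]
Order 2 then 1:
  2 Medial Vowel Deletion: [tivyofiwo] → [tvyofwo]
  1 Progressive Voicing Assimilation: [tvyofwo] → [tfyofwo]
  result: [tfyofwo]

2 then 1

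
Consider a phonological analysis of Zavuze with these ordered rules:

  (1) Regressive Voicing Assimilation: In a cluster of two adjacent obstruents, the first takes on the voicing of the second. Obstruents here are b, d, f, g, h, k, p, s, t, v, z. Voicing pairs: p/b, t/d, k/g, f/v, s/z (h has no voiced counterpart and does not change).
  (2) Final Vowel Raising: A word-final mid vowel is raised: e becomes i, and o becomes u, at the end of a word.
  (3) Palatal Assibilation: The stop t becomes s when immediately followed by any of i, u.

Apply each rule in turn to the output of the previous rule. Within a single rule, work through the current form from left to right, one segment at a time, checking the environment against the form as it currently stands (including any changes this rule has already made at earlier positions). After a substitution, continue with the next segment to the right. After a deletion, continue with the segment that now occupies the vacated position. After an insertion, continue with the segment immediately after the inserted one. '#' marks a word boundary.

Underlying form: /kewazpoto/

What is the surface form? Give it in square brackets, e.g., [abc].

(1) Regressive Voicing Assimilation: [kewazpoto] → [kewaspoto]
(2) Final Vowel Raising: [kewaspoto] → [kewaspotu]
(3) Palatal Assibilation: [kewaspotu] → [kewasposu]

[kewasposu]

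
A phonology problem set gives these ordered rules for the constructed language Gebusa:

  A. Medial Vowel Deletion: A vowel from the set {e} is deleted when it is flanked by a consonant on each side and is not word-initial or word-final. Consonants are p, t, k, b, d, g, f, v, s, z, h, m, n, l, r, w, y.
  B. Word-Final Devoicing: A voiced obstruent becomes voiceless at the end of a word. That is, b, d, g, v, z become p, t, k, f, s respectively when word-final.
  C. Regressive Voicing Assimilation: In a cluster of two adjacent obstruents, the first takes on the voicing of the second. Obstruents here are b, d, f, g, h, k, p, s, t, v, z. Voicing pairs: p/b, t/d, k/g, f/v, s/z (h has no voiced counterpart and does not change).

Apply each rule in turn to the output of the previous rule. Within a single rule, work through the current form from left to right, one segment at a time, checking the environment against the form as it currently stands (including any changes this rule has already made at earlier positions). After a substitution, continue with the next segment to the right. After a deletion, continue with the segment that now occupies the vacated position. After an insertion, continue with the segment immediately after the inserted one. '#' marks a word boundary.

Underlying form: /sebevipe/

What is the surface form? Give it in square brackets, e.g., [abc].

[zbvipe]

A Medial Vowel Deletion: [sebevipe] → [sbvipe]
B Word-Final Devoicing: no change — [sbvipe]
C Regressive Voicing Assimilation: [sbvipe] → [zbvipe]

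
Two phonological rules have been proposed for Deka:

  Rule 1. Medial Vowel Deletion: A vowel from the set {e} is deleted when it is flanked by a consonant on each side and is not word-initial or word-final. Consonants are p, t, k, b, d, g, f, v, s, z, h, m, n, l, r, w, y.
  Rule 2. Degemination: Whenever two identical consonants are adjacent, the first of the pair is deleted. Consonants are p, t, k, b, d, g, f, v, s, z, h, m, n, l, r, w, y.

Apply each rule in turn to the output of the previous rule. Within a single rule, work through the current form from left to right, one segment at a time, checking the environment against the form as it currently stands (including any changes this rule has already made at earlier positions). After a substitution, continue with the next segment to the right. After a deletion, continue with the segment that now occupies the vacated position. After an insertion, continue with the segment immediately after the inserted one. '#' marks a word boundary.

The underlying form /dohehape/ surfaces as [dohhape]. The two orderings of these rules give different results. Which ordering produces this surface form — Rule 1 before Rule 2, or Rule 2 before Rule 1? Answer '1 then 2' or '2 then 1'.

Order 1 then 2:
  1 Medial Vowel Deletion: [dohehape] → [dohhape]
  2 Degemination: [dohhape] → [dohape]
  result: [dohape]
Order 2 then 1:
  2 Degemination: no change — [dohehape]
  1 Medial Vowel Deletion: [dohehape] → [dohhape]
  result: [dohhape]

2 then 1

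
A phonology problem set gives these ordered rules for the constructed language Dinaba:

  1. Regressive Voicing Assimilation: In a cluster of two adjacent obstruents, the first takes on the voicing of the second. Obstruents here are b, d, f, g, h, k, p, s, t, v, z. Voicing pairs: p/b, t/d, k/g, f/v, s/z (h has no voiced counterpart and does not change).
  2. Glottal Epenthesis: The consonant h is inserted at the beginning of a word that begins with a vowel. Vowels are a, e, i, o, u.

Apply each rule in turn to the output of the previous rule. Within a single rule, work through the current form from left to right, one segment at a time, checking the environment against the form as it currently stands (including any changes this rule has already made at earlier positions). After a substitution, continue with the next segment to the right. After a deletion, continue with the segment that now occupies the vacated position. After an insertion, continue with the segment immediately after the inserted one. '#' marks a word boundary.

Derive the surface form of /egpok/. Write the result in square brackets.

1 Regressive Voicing Assimilation: [egpok] → [ekpok]
2 Glottal Epenthesis: [ekpok] → [hekpok]

[hekpok]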